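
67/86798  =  67/86798 =0.00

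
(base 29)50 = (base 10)145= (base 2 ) 10010001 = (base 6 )401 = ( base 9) 171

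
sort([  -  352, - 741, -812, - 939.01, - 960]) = [  -  960,  -  939.01, - 812, - 741,- 352] 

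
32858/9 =32858/9 = 3650.89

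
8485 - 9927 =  - 1442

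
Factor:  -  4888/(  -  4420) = 2^1*5^ (  -  1)*  17^( - 1) *47^1 = 94/85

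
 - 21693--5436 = -16257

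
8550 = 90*95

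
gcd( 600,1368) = 24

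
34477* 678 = 23375406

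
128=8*16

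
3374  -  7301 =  - 3927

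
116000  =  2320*50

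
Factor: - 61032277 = - 37^1*1649521^1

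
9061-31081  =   - 22020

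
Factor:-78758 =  - 2^1*  53^1*743^1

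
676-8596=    - 7920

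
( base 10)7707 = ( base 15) 243C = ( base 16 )1e1b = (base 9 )11513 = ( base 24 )D93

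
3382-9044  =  -5662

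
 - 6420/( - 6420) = 1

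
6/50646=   1/8441 = 0.00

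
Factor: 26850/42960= 5/8= 2^(- 3) *5^1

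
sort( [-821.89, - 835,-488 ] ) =[  -  835, - 821.89, - 488]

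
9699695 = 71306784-61607089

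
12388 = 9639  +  2749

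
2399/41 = 2399/41 = 58.51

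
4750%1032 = 622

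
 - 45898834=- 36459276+  -  9439558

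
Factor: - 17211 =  - 3^1*5737^1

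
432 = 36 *12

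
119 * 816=97104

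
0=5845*0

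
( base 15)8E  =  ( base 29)4i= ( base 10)134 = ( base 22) 62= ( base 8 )206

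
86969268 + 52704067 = 139673335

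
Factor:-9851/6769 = -7^( - 1)*967^( - 1) * 9851^1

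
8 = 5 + 3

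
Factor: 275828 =2^2 * 7^1*9851^1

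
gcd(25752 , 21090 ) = 222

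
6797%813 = 293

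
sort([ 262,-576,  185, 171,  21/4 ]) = [ - 576,21/4, 171, 185, 262]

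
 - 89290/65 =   -  1374 + 4/13 = - 1373.69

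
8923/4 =2230 + 3/4 = 2230.75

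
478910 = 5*95782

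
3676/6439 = 3676/6439 = 0.57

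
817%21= 19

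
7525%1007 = 476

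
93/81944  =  93/81944 = 0.00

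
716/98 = 358/49 =7.31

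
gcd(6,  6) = 6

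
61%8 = 5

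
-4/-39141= 4/39141 = 0.00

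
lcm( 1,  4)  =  4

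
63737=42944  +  20793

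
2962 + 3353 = 6315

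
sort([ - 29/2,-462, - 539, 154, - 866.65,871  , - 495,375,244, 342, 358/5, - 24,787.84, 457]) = [-866.65, - 539 , - 495 , - 462,-24, - 29/2,358/5 , 154,244,342,  375, 457 , 787.84, 871]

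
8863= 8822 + 41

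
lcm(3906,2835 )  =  175770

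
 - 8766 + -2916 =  - 11682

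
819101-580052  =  239049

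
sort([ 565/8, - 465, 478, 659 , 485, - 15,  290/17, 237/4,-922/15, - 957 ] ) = [ - 957, - 465, - 922/15, - 15,290/17 , 237/4  ,  565/8 , 478, 485,659] 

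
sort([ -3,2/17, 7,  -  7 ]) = [ - 7,-3,2/17,7]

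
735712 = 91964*8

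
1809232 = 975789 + 833443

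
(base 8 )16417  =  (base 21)GI5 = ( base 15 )230e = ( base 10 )7439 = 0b1110100001111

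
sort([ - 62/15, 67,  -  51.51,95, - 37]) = [ - 51.51, - 37,-62/15 , 67,95 ] 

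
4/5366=2/2683 = 0.00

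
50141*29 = 1454089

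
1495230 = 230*6501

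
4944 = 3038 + 1906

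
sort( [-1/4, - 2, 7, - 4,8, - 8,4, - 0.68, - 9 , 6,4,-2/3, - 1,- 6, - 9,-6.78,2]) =[ - 9,-9, - 8,-6.78, - 6,-4, - 2, - 1,-0.68, - 2/3, - 1/4,2, 4,4,6,7,8]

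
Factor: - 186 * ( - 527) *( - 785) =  - 76947270 = - 2^1*3^1*5^1*17^1*31^2*157^1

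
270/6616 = 135/3308 = 0.04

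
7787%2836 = 2115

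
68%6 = 2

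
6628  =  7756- 1128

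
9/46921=9/46921 = 0.00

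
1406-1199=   207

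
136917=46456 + 90461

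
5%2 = 1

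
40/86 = 20/43 = 0.47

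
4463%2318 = 2145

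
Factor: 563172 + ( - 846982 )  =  - 2^1*5^1*101^1*281^1 = - 283810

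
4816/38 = 126+ 14/19 = 126.74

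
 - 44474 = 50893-95367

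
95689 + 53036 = 148725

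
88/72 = 11/9= 1.22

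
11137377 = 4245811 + 6891566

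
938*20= 18760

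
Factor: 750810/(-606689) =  - 2^1*3^1*5^1*19^( - 1)*29^1*37^(-1) = -870/703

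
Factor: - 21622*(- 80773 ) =1746473806  =  2^1  *7^1*11^1 * 19^1*569^1 * 1049^1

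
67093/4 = 67093/4 = 16773.25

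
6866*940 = 6454040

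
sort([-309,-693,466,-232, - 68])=[- 693,  -  309, - 232,-68,466]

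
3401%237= 83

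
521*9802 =5106842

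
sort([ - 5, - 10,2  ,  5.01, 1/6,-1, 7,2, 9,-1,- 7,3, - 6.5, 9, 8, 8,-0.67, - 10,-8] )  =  [ - 10, - 10,- 8, -7, - 6.5, - 5,-1,-1,-0.67, 1/6,2, 2, 3, 5.01, 7,8, 8, 9, 9]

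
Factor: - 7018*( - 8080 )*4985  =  282676618400 = 2^5*5^2*11^2*29^1*101^1*997^1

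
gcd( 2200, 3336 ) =8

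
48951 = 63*777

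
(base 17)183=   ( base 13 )26C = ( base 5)3203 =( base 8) 654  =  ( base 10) 428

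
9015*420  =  3786300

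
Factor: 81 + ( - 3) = 78 = 2^1*3^1*13^1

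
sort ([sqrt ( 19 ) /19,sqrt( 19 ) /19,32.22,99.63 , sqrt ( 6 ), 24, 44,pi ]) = [sqrt( 19 )/19,sqrt( 19) /19, sqrt (6 ), pi,24,32.22, 44,99.63]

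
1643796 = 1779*924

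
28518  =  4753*6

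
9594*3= 28782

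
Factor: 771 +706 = 1477 = 7^1* 211^1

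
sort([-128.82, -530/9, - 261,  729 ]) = [ - 261, - 128.82, - 530/9, 729 ]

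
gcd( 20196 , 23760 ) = 1188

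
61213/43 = 61213/43 = 1423.56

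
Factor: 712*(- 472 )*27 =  - 2^6*3^3*59^1 *89^1 = - 9073728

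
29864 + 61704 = 91568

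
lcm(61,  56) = 3416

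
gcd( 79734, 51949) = 1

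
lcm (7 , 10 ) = 70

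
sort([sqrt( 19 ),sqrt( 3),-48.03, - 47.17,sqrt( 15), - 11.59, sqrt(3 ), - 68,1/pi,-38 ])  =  [-68,-48.03,  -  47.17,-38, - 11.59, 1/pi, sqrt(3 ),sqrt( 3),sqrt( 15 ),sqrt (19 )]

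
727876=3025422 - 2297546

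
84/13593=28/4531 = 0.01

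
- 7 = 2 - 9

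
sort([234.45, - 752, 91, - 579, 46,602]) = [ - 752, - 579 , 46,91, 234.45,  602 ]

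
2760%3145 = 2760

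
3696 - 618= 3078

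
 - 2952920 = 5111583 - 8064503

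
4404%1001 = 400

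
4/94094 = 2/47047 = 0.00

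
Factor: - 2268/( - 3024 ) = 2^( - 2) * 3^1= 3/4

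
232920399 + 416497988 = 649418387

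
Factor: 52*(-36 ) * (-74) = 2^5*3^2*13^1*37^1 = 138528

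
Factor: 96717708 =2^2*3^2 *2686603^1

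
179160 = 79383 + 99777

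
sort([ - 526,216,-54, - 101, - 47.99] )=[  -  526, - 101,- 54, - 47.99 , 216] 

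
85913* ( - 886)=  -  76118918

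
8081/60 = 134 + 41/60 = 134.68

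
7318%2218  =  664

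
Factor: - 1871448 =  - 2^3*3^1*77977^1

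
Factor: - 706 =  - 2^1*353^1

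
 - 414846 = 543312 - 958158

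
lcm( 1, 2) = 2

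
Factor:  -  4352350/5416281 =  - 2^1*3^( - 3 ) * 5^2*13^( - 2 )*61^1 * 1187^(-1)*1427^1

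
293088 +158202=451290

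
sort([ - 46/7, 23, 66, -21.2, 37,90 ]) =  [-21.2 , - 46/7, 23,  37,66 , 90 ] 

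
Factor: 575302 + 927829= 1503131 =7^1*214733^1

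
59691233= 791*75463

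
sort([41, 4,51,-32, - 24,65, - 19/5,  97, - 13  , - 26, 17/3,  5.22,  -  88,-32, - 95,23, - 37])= [ - 95, - 88 ,-37, - 32, - 32, - 26, - 24, - 13,-19/5, 4, 5.22,  17/3,23,  41, 51,  65, 97 ] 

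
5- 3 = 2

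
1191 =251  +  940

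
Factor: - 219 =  - 3^1*73^1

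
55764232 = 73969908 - 18205676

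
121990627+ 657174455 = 779165082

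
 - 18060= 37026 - 55086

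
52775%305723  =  52775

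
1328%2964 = 1328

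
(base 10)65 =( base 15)45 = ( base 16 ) 41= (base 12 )55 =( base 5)230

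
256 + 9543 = 9799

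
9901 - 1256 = 8645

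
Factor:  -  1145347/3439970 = - 2^( - 1 )*5^ ( - 1 )*7^1*163621^1* 343997^( - 1) 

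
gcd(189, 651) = 21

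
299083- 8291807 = -7992724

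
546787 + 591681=1138468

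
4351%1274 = 529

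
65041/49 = 1327+ 18/49 = 1327.37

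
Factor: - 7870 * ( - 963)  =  7578810 =2^1*3^2*5^1*107^1*787^1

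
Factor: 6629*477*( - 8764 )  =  -27712057212=- 2^2*3^2*7^2*53^1 * 313^1*  947^1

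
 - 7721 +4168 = -3553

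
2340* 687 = 1607580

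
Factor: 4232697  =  3^1*7^1*201557^1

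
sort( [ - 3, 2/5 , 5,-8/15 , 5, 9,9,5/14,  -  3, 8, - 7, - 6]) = [-7, - 6, - 3, - 3, - 8/15, 5/14, 2/5,5, 5, 8, 9,9 ]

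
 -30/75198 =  -1 + 12528/12533 = - 0.00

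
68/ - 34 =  - 2 + 0/1 = - 2.00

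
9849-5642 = 4207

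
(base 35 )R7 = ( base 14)4c0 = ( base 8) 1670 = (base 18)2gg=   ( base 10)952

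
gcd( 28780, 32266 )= 2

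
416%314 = 102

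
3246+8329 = 11575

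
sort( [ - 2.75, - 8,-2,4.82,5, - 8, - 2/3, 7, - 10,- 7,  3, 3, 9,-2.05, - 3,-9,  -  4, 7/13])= [- 10,-9, - 8, - 8,-7, - 4, - 3,-2.75, - 2.05,-2, - 2/3 , 7/13,  3, 3, 4.82, 5,  7, 9]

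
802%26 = 22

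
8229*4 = 32916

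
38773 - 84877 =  -46104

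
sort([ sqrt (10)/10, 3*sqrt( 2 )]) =[sqrt( 10)/10, 3*sqrt( 2)] 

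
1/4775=1/4775 = 0.00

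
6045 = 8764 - 2719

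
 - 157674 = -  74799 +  -82875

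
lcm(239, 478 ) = 478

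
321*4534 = 1455414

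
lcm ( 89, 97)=8633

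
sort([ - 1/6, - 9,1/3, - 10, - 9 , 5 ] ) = [ - 10  , - 9, - 9, - 1/6, 1/3, 5] 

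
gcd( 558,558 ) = 558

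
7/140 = 1/20 = 0.05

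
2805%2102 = 703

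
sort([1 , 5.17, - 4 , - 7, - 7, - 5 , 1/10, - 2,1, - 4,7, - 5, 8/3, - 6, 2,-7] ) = [ - 7, - 7,-7,  -  6, - 5, - 5,-4 , - 4, - 2,1/10,1, 1,2, 8/3  ,  5.17, 7]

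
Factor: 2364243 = 3^1*7^1*112583^1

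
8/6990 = 4/3495 = 0.00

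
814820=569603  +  245217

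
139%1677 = 139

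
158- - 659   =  817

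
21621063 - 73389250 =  - 51768187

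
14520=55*264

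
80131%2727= 1048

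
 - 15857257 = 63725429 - 79582686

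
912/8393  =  912/8393 = 0.11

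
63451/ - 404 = -158 + 381/404 = - 157.06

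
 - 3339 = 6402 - 9741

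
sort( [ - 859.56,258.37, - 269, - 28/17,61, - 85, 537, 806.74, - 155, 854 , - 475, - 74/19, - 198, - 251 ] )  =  [ - 859.56, - 475 , - 269, - 251, - 198, - 155, - 85,-74/19 ,  -  28/17, 61, 258.37 , 537, 806.74, 854 ]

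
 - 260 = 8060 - 8320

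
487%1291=487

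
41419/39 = 41419/39 = 1062.03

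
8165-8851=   -686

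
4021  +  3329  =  7350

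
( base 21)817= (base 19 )9G3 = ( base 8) 6744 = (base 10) 3556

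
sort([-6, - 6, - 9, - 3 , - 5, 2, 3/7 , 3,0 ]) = [-9, - 6, - 6, - 5, - 3 , 0, 3/7,2, 3] 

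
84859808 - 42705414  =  42154394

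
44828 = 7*6404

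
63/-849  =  -21/283=- 0.07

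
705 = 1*705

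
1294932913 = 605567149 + 689365764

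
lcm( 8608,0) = 0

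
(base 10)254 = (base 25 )A4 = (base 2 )11111110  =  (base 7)512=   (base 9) 312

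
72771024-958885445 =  - 886114421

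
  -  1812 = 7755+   -  9567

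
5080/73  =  5080/73 = 69.59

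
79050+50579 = 129629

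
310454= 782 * 397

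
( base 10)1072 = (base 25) 1HM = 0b10000110000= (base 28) 1A8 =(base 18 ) 35A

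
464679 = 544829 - 80150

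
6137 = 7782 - 1645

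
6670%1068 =262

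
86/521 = 86/521 = 0.17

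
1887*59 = 111333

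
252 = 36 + 216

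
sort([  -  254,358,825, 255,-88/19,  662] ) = [ - 254, - 88/19,255, 358, 662,825]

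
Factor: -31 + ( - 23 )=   -  54 = -2^1*3^3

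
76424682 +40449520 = 116874202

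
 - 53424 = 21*(-2544 )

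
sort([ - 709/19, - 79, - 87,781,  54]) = [ - 87 , - 79,- 709/19,  54,781]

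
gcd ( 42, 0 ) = 42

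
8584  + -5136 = 3448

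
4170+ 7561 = 11731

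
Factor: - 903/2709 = -1/3 = -3^ ( - 1) 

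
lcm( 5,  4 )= 20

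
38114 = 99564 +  - 61450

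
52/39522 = 26/19761 = 0.00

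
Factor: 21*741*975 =15171975 =3^3*5^2*7^1*13^2 * 19^1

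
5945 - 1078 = 4867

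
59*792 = 46728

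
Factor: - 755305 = - 5^1*29^1*5209^1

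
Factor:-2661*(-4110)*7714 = 84365780940 = 2^2*3^2*5^1 * 7^1*19^1*29^1*137^1*887^1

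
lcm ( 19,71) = 1349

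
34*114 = 3876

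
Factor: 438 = 2^1 *3^1*73^1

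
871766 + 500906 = 1372672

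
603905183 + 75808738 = 679713921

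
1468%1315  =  153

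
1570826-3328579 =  - 1757753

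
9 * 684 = 6156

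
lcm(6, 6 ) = 6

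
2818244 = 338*8338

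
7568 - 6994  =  574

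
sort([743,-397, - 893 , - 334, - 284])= [ - 893, - 397, - 334, - 284,743] 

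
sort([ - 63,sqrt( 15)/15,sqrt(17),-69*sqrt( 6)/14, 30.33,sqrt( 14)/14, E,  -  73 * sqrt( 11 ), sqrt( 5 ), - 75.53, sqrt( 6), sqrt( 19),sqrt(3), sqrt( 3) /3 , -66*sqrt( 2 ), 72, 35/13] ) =[ - 73*sqrt(11 ), - 66*sqrt( 2), - 75.53, - 63, - 69*sqrt( 6)/14, sqrt ( 15 )/15, sqrt( 14)/14, sqrt(3)/3,  sqrt ( 3 ),sqrt ( 5 ), sqrt(6 ), 35/13, E,sqrt( 17 ), sqrt (19),30.33, 72]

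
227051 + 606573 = 833624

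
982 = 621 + 361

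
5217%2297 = 623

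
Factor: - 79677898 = -2^1*401^1*99349^1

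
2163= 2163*1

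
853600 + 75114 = 928714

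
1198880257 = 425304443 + 773575814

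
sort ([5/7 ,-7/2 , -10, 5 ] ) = [ -10, - 7/2, 5/7, 5]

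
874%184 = 138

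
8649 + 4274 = 12923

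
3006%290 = 106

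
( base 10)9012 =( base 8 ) 21464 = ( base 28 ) BDO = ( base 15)2A0C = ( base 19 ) 15i6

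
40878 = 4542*9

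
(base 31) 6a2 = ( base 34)58Q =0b1011110111110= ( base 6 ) 44050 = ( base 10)6078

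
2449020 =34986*70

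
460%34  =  18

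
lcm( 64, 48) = 192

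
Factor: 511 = 7^1  *73^1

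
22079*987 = 21791973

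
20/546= 10/273=0.04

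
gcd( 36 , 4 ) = 4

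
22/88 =1/4 = 0.25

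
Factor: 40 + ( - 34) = 2^1*3^1 = 6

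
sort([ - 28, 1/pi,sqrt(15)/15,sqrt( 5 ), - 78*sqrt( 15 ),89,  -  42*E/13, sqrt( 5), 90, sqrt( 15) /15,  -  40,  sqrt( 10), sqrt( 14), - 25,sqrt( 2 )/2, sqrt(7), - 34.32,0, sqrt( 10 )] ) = [ - 78 * sqrt( 15), - 40,-34.32, - 28,- 25 , - 42*E/13, 0, sqrt(15 )/15, sqrt ( 15)/15,1/pi, sqrt(2) /2, sqrt( 5),sqrt(5),sqrt( 7 ), sqrt( 10), sqrt( 10 ), sqrt( 14),89,90 ]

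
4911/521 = 9+ 222/521 = 9.43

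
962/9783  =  962/9783 = 0.10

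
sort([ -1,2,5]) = [ - 1,2,5 ]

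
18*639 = 11502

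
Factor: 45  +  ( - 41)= 4 = 2^2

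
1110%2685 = 1110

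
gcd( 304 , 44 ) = 4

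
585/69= 195/23 = 8.48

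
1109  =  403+706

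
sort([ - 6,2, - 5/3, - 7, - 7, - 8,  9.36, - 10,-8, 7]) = [ - 10, - 8,- 8, - 7 , - 7, - 6, -5/3, 2, 7, 9.36 ]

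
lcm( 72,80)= 720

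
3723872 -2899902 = 823970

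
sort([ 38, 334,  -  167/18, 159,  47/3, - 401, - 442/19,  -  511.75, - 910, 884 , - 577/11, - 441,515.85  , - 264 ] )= [  -  910,  -  511.75, -441,  -  401 ,  -  264, - 577/11, - 442/19 , - 167/18,47/3,38, 159, 334 , 515.85,884]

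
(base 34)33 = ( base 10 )105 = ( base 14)77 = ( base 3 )10220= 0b1101001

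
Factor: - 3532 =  - 2^2*883^1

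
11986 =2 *5993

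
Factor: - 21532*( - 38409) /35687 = 2^2*3^1*7^2* 31^1*59^1 * 127^( - 1 )*281^ ( - 1 )*769^1 = 827022588/35687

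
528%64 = 16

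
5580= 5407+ 173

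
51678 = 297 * 174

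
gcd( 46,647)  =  1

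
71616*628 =44974848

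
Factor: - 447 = -3^1*149^1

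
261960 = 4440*59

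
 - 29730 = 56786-86516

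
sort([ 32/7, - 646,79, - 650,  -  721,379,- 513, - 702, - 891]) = [ -891,-721,-702, - 650, - 646, - 513,32/7, 79, 379]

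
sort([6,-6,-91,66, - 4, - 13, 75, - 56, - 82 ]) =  [ - 91, - 82, - 56,  -  13, - 6, - 4,6, 66,75 ] 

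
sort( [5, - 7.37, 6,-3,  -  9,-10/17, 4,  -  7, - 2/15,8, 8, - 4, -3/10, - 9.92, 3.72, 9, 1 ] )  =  [ -9.92, - 9,-7.37, - 7, - 4 ,-3,-10/17,  -  3/10, - 2/15, 1, 3.72, 4, 5,6 , 8 , 8, 9]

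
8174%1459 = 879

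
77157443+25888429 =103045872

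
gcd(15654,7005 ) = 3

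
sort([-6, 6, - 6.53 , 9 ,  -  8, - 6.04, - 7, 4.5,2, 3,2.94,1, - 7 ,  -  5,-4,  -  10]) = [ - 10,- 8 ,-7, - 7,  -  6.53 ,  -  6.04,- 6, - 5,  -  4, 1,2, 2.94 , 3, 4.5, 6,9] 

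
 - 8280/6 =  - 1380 = - 1380.00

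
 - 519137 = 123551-642688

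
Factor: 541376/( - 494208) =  - 769/702 =-2^( - 1) *3^ (-3)*13^ (-1 )*769^1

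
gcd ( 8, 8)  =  8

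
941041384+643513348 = 1584554732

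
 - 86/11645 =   -  86/11645 = - 0.01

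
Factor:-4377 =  - 3^1*1459^1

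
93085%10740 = 7165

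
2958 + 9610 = 12568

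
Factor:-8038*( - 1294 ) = 2^2*647^1*4019^1 = 10401172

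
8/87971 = 8/87971 = 0.00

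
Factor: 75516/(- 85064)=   -  2^ ( - 1)*3^1*7^ (-2 )*29^1 = - 87/98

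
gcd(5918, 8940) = 2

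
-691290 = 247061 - 938351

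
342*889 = 304038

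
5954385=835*7131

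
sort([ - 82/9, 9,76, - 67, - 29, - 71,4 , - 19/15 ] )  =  [-71, - 67,-29, - 82/9,-19/15, 4 , 9,  76]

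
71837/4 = 71837/4=17959.25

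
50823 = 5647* 9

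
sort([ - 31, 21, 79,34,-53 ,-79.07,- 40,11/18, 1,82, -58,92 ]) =[ - 79.07,-58, - 53, - 40 ,-31,11/18, 1,21,34,79,82,92 ]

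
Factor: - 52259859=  - 3^2*61^1*95191^1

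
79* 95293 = 7528147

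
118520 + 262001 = 380521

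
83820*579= 48531780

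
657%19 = 11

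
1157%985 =172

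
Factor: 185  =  5^1*37^1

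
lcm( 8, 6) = 24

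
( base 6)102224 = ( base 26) C72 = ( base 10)8296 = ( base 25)d6l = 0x2068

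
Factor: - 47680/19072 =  - 5/2 = - 2^(- 1)*5^1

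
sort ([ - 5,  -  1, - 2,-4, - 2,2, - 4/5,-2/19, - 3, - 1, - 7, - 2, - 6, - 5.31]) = [ - 7, - 6, -5.31, - 5 ,-4, - 3 , - 2, - 2,- 2, - 1,-1,-4/5, - 2/19, 2]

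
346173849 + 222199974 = 568373823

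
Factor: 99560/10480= 19/2 = 2^( - 1)*19^1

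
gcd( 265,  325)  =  5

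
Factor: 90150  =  2^1*3^1*5^2 * 601^1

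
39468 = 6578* 6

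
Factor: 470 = 2^1*5^1*47^1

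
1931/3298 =1931/3298 = 0.59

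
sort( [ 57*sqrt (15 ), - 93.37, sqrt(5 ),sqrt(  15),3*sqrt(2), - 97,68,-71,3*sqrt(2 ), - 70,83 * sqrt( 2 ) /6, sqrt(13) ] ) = [ - 97 , - 93.37,-71, - 70, sqrt(5 ),sqrt(13),sqrt( 15),3*sqrt(2) , 3*sqrt( 2),83*sqrt(2 ) /6,68,57*sqrt(15) ]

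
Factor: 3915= 3^3*5^1 *29^1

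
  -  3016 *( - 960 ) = 2895360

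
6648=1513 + 5135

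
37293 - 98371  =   - 61078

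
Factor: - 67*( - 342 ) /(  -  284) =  - 11457/142 = - 2^ ( - 1 )*3^2*19^1*67^1 * 71^(  -  1)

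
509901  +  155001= 664902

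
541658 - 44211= 497447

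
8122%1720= 1242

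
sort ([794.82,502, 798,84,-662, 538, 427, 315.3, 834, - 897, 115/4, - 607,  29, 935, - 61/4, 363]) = [ - 897, - 662, - 607, - 61/4, 115/4, 29, 84,  315.3,363, 427, 502, 538,  794.82, 798, 834, 935]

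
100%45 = 10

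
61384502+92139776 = 153524278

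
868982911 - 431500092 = 437482819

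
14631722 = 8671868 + 5959854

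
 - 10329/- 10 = 10329/10 = 1032.90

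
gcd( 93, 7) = 1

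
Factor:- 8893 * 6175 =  - 54914275= - 5^2*13^1*19^1*8893^1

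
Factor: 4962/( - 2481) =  - 2 = - 2^1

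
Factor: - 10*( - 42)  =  420= 2^2 * 3^1 * 5^1 * 7^1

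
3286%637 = 101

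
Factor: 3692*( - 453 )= - 2^2*3^1*13^1*71^1*151^1 = - 1672476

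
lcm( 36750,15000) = 735000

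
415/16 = 25 + 15/16 = 25.94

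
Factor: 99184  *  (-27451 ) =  - 2722699984 = -2^4*97^1 * 283^1* 6199^1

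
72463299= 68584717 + 3878582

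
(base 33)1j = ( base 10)52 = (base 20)2c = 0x34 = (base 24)24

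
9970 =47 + 9923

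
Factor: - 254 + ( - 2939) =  - 31^1*103^1 = - 3193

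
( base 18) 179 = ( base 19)153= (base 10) 459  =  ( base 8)713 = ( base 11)388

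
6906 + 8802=15708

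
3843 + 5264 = 9107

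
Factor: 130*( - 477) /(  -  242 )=31005/121  =  3^2*5^1 * 11^( - 2)*13^1 * 53^1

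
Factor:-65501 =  - 17^1*3853^1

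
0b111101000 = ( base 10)488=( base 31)fn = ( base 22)104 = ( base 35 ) DX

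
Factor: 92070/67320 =93/68 = 2^(-2)*3^1 * 17^( - 1 )*31^1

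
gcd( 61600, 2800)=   2800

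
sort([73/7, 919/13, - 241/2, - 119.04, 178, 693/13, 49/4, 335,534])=[-241/2, - 119.04,73/7, 49/4, 693/13, 919/13, 178,335, 534]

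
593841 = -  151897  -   - 745738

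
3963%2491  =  1472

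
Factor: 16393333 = 11^1*19^1*78437^1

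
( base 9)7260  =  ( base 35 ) 4by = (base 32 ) 567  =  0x14C7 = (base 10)5319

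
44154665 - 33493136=10661529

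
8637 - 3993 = 4644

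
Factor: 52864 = 2^7*7^1*59^1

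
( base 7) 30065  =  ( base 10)7250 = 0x1C52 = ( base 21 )g95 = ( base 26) aim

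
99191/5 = 19838 + 1/5 = 19838.20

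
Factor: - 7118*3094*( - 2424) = 2^5*3^1*7^1*13^1*17^1 * 101^1*3559^1 = 53383975008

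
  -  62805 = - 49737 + - 13068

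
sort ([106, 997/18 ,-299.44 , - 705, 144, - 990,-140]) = [ - 990,-705, - 299.44 , - 140,997/18, 106, 144 ]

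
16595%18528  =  16595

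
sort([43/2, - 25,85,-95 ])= [ - 95, - 25, 43/2,85] 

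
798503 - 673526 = 124977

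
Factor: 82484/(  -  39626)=-2^1 * 17^1* 1213^1*19813^( - 1) =-  41242/19813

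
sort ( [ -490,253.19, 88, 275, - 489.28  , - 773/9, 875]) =[ - 490 , - 489.28, - 773/9,88,253.19,  275, 875]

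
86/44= 43/22 = 1.95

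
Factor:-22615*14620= -330631300=-2^2*5^2*17^1*43^1*4523^1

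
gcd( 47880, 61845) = 1995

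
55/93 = 55/93 = 0.59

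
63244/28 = 2258+5/7 = 2258.71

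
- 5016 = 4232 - 9248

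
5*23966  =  119830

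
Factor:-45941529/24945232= -2^( -4) * 3^1*13^( - 1)*647^1*23669^1*119929^( - 1 )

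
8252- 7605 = 647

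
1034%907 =127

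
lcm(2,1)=2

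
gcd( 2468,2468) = 2468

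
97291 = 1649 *59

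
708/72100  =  177/18025 =0.01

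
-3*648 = -1944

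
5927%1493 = 1448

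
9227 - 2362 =6865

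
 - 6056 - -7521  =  1465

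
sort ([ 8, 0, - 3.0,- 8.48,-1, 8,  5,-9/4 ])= [ - 8.48, - 3.0, - 9/4, - 1,  0 , 5 , 8, 8 ] 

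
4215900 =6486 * 650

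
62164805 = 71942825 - 9778020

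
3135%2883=252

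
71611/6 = 11935 + 1/6 =11935.17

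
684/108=19/3 = 6.33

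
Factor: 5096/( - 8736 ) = - 7/12  =  - 2^( - 2 )*3^(-1 )*7^1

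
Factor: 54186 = 2^1*3^1*11^1*821^1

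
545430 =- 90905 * ( - 6)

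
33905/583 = 33905/583 = 58.16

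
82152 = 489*168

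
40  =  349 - 309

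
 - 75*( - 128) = 9600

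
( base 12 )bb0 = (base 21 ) 3if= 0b11010110100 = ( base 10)1716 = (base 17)5fg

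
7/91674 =7/91674 =0.00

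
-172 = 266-438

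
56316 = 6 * 9386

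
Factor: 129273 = 3^1*41^1 * 1051^1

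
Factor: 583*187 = 11^2*17^1 * 53^1 = 109021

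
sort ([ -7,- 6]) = [ - 7, -6 ]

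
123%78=45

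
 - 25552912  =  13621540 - 39174452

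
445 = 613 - 168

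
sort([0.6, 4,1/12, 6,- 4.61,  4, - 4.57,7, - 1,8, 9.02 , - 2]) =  [ - 4.61, - 4.57 ,-2, - 1,1/12,0.6 , 4,4, 6 , 7,8,9.02 ] 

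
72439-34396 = 38043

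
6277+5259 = 11536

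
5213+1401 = 6614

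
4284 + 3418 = 7702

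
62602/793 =78 +748/793  =  78.94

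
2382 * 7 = 16674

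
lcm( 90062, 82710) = 4052790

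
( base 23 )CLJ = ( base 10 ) 6850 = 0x1ac2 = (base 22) e38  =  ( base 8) 15302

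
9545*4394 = 41940730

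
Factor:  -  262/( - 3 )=2^1*3^( - 1 )*131^1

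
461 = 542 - 81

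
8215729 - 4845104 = 3370625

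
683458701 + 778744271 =1462202972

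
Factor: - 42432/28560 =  -2^2*5^ ( - 1 )*7^( - 1 ) * 13^1 = - 52/35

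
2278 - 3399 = -1121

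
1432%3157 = 1432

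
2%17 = 2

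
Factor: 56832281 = 11^1 *59^1 *67^1*1307^1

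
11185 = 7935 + 3250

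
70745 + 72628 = 143373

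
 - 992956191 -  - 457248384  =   - 535707807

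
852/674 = 1 + 89/337 = 1.26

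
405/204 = 1 + 67/68 = 1.99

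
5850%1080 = 450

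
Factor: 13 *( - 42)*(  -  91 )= 2^1*3^1*7^2 * 13^2=49686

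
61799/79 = 782 + 21/79  =  782.27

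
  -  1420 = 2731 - 4151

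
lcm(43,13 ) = 559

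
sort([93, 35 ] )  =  [ 35,93]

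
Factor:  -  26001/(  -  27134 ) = 2^(  -  1)*3^5*107^1 * 13567^( - 1 )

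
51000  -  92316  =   - 41316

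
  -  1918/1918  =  - 1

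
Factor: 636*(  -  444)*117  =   -2^4*3^4 * 13^1*37^1*53^1 = - 33038928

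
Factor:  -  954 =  - 2^1*3^2*53^1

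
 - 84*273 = - 22932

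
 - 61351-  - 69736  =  8385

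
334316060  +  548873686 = 883189746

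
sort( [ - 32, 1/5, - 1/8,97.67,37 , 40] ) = [-32, -1/8, 1/5,37,40,  97.67]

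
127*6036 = 766572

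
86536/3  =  86536/3 =28845.33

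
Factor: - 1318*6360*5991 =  - 2^4*3^2*5^1*53^1*659^1*1997^1 = - 50219437680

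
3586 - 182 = 3404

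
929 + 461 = 1390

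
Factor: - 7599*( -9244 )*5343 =375319868508  =  2^2*3^2*13^1*17^1 * 137^1*149^1 *2311^1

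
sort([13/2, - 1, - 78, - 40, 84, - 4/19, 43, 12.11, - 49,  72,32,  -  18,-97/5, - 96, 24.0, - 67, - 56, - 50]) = [ - 96, - 78,  -  67, - 56,-50, - 49, - 40, - 97/5, - 18 , - 1, - 4/19, 13/2, 12.11, 24.0,32, 43,72, 84]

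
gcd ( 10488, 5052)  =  12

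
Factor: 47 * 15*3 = 3^2*5^1*47^1 = 2115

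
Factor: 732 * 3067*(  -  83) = -2^2 * 3^1*61^1 * 83^1 * 3067^1 = - 186338652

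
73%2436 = 73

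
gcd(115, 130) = 5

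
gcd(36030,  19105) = 5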